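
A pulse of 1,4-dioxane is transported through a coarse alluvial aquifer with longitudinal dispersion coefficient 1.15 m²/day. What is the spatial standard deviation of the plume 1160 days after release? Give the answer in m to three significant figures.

Dispersive spreading gives a Gaussian with σ² = 2Dt; advection only shifts the center.
σ = √(2 × 1.15 × 1160) = 51.7 m.

51.7 m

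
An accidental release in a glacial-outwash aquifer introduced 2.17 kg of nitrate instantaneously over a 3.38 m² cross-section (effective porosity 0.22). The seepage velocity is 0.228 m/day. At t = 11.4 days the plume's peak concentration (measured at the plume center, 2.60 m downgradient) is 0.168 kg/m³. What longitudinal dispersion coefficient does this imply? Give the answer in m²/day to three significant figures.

At the plume center C_max = M/(n_e·A·√(4πDt)), so D = M²/(4πt·(n_e·A·C_max)²).
n_e·A·C_max = 0.22 × 3.38 × 0.168 = 0.1249 kg/m.
D = 2.17²/(4π × 11.4 × 0.1249²) = 2.11 m²/day.

2.11 m²/day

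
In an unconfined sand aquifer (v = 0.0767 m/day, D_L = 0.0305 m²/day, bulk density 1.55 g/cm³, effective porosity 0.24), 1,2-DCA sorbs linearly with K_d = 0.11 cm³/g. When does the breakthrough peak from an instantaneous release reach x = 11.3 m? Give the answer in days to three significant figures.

Retardation factor R = 1 + ρ_b·K_d/n = 1 + 1.55 × 0.11/0.24 = 1.710.
Sorption retards both mechanisms: v_R = v/R = 0.04485 m/day, D_R = D/R = 0.01784 m²/day.
Peak time from v_R²t² + 2D_R t − x² = 0: t = (√(D_R² + v_R²x²) − D_R)/v_R².
√(D_R² + v_R²x²) = √(0.01784² + 0.04485² × 11.3²) = 0.5071; v_R² = 0.002012.
t = (0.5071 − 0.01784)/0.002012 = 243 days.

243 days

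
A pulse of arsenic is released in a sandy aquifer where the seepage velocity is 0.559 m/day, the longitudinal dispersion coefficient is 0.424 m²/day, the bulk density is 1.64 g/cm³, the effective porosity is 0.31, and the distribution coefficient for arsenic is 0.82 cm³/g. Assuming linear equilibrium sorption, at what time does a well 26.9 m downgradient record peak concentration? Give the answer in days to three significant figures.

250 days

Retardation factor R = 1 + ρ_b·K_d/n = 1 + 1.64 × 0.82/0.31 = 5.338.
Sorption retards both mechanisms: v_R = v/R = 0.1047 m/day, D_R = D/R = 0.07943 m²/day.
Peak time from v_R²t² + 2D_R t − x² = 0: t = (√(D_R² + v_R²x²) − D_R)/v_R².
√(D_R² + v_R²x²) = √(0.07943² + 0.1047² × 26.9²) = 2.818; v_R² = 0.01096.
t = (2.818 − 0.07943)/0.01096 = 250 days.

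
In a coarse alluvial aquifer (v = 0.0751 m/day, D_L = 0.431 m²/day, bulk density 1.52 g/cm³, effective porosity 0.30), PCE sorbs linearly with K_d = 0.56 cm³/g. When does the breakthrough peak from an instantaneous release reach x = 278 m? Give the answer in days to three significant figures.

Retardation factor R = 1 + ρ_b·K_d/n = 1 + 1.52 × 0.56/0.30 = 3.837.
Sorption retards both mechanisms: v_R = v/R = 0.01957 m/day, D_R = D/R = 0.1123 m²/day.
Peak time from v_R²t² + 2D_R t − x² = 0: t = (√(D_R² + v_R²x²) − D_R)/v_R².
√(D_R² + v_R²x²) = √(0.1123² + 0.01957² × 278²) = 5.442; v_R² = 0.0003830.
t = (5.442 − 0.1123)/0.0003830 = 13900 days.

13900 days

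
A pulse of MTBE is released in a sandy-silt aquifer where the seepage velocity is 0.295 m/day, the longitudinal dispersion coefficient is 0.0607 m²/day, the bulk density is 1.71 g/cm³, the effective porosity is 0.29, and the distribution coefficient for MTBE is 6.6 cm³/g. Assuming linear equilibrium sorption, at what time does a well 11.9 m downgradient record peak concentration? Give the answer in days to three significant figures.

Retardation factor R = 1 + ρ_b·K_d/n = 1 + 1.71 × 6.6/0.29 = 39.92.
Sorption retards both mechanisms: v_R = v/R = 0.007390 m/day, D_R = D/R = 0.001521 m²/day.
Peak time from v_R²t² + 2D_R t − x² = 0: t = (√(D_R² + v_R²x²) − D_R)/v_R².
√(D_R² + v_R²x²) = √(0.001521² + 0.007390² × 11.9²) = 0.08795; v_R² = 5.461e-05.
t = (0.08795 − 0.001521)/5.461e-05 = 1580 days.

1580 days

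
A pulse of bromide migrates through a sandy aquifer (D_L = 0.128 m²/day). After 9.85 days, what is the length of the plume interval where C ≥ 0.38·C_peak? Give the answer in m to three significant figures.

4.42 m

The plume is Gaussian with σ = √(2Dt) = √(2 × 0.128 × 9.85) = 1.588 m.
C/C_peak = exp(−Δx²/(2σ²)) = 0.38 ⇒ Δx = σ·√(−2 ln 0.38) = 1.588 × 1.391 = 2.209 m.
Width = 2Δx = 4.42 m.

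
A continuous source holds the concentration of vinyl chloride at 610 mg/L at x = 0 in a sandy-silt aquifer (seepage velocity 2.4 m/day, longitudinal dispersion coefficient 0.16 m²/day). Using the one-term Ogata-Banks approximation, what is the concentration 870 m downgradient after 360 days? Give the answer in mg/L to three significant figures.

For a continuous step input, C/C₀ ≈ ½·erfc((x−vt)/(2√(Dt))).
vt = 2.4 × 360 = 864 m and 2√(Dt) = 2√(0.16 × 360) = 15.18 m.
Argument (x−vt)/(2√(Dt)) = (870 − 864)/15.18 = 0.3953; ½·erfc(0.3953) = 0.2881.
C = 610 × 0.2881 = 176 mg/L.

176 mg/L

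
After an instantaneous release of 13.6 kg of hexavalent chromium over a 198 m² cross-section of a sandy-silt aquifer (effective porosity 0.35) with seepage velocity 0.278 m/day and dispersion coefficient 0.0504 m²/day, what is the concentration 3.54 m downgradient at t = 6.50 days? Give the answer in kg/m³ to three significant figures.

For an instantaneous plane source, C(x,t) = M/(n_e·A·√(4πDt)) · exp(−(x−vt)²/(4Dt)), with n_e·A the pore (flow) area.
Plume center vt = 0.278 × 6.50 = 1.807 m, so the well at 3.54 m is 1.733 m downgradient of the peak.
√(4πDt) = 2.029 m, giving peak height M/(n_e·A·√(4πDt)) = 13.6/(0.35 × 198 × 2.029) = 0.09672 kg/m³.
(x−vt)²/(4Dt) = (1.733)²/(4 × 0.0504 × 6.50) = 2.292; exp(−2.292) = 0.1011.
C = 0.09672 × 0.1011 = 0.00978 kg/m³.

0.00978 kg/m³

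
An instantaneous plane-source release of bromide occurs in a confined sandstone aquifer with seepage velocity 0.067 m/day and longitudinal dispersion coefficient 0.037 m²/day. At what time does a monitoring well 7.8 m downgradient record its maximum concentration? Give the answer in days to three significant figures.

For the 1D instantaneous-source solution, setting ∂C/∂t = 0 at fixed x gives v²t² + 2Dt − x² = 0, so t = (√(D² + v²x²) − D)/v².
√(D² + v²x²) = √(0.037² + 0.067² × 7.8²) = 0.5239; v² = 0.004489.
t = (0.5239 − 0.037)/0.004489 = 108 days (vs. the pure-advection estimate x/v = 116 d).

108 days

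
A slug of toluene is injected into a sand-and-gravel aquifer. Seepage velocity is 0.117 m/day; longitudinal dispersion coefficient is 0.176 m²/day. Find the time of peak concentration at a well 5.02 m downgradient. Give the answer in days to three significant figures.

For the 1D instantaneous-source solution, setting ∂C/∂t = 0 at fixed x gives v²t² + 2Dt − x² = 0, so t = (√(D² + v²x²) − D)/v².
√(D² + v²x²) = √(0.176² + 0.117² × 5.02²) = 0.6131; v² = 0.013689.
t = (0.6131 − 0.176)/0.013689 = 31.9 days (vs. the pure-advection estimate x/v = 42.9 d).

31.9 days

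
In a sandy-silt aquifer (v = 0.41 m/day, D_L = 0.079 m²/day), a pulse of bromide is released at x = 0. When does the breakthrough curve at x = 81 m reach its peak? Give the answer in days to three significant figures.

197 days

For the 1D instantaneous-source solution, setting ∂C/∂t = 0 at fixed x gives v²t² + 2Dt − x² = 0, so t = (√(D² + v²x²) − D)/v².
√(D² + v²x²) = √(0.079² + 0.41² × 81²) = 33.21; v² = 0.1681.
t = (33.21 − 0.079)/0.1681 = 197 days (vs. the pure-advection estimate x/v = 198 d).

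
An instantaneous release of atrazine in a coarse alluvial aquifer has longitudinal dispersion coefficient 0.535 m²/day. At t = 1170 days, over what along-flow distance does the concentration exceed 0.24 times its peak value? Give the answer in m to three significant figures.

120 m

The plume is Gaussian with σ = √(2Dt) = √(2 × 0.535 × 1170) = 35.38 m.
C/C_peak = exp(−Δx²/(2σ²)) = 0.24 ⇒ Δx = σ·√(−2 ln 0.24) = 35.38 × 1.689 = 59.76 m.
Width = 2Δx = 120 m.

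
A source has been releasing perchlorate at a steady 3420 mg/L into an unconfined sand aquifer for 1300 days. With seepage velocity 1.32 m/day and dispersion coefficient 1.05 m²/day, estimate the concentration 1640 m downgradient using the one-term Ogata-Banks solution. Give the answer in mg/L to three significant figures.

For a continuous step input, C/C₀ ≈ ½·erfc((x−vt)/(2√(Dt))).
vt = 1.32 × 1300 = 1716 m and 2√(Dt) = 2√(1.05 × 1300) = 73.89 m.
Argument (x−vt)/(2√(Dt)) = (1640 − 1716)/73.89 = -1.029; ½·erfc(-1.029) = 0.9272.
C = 3420 × 0.9272 = 3170 mg/L.

3170 mg/L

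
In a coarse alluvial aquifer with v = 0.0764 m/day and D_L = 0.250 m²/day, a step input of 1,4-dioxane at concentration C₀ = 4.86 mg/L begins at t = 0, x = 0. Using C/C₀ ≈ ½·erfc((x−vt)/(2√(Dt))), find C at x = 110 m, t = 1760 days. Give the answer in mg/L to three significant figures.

3.86 mg/L

For a continuous step input, C/C₀ ≈ ½·erfc((x−vt)/(2√(Dt))).
vt = 0.0764 × 1760 = 134.464 m and 2√(Dt) = 2√(0.250 × 1760) = 41.95 m.
Argument (x−vt)/(2√(Dt)) = (110 − 134.464)/41.95 = -0.5832; ½·erfc(-0.5832) = 0.7952.
C = 4.86 × 0.7952 = 3.86 mg/L.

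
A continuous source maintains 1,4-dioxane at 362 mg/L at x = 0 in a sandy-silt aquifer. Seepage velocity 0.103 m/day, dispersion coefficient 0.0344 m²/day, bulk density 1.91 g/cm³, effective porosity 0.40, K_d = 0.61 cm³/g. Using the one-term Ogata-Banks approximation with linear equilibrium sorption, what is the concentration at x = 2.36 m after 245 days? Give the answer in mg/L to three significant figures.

353 mg/L

Retardation factor R = 1 + ρ_b·K_d/n = 1 + 1.91 × 0.61/0.40 = 3.913.
Sorption retards both mechanisms: v_R = v/R = 0.02632 m/day, D_R = D/R = 0.008791 m²/day.
v_R·t = 0.02632 × 245 = 6.4484 m; 2√(D_R t) = 2.935 m; argument = (2.36 − 6.4484)/2.935 = -1.393.
C = C₀ × ½·erfc(-1.393) = 362 × 0.9756 = 353 mg/L.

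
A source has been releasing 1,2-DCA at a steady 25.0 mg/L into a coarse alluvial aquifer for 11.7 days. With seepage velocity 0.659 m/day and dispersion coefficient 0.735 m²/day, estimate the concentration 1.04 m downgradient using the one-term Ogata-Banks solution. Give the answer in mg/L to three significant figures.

For a continuous step input, C/C₀ ≈ ½·erfc((x−vt)/(2√(Dt))).
vt = 0.659 × 11.7 = 7.7103 m and 2√(Dt) = 2√(0.735 × 11.7) = 5.865 m.
Argument (x−vt)/(2√(Dt)) = (1.04 − 7.7103)/5.865 = -1.137; ½·erfc(-1.137) = 0.9461.
C = 25.0 × 0.9461 = 23.7 mg/L.

23.7 mg/L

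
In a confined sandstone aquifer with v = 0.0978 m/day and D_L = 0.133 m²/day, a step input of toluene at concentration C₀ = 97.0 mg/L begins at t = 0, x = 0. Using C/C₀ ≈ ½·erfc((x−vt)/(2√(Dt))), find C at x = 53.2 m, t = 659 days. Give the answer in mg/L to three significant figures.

For a continuous step input, C/C₀ ≈ ½·erfc((x−vt)/(2√(Dt))).
vt = 0.0978 × 659 = 64.4502 m and 2√(Dt) = 2√(0.133 × 659) = 18.72 m.
Argument (x−vt)/(2√(Dt)) = (53.2 − 64.4502)/18.72 = -0.6010; ½·erfc(-0.6010) = 0.8023.
C = 97.0 × 0.8023 = 77.8 mg/L.

77.8 mg/L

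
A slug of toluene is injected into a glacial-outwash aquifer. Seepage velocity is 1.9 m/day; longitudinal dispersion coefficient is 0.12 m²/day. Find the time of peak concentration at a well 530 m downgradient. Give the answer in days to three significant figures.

279 days

For the 1D instantaneous-source solution, setting ∂C/∂t = 0 at fixed x gives v²t² + 2Dt − x² = 0, so t = (√(D² + v²x²) − D)/v².
√(D² + v²x²) = √(0.12² + 1.9² × 530²) = 1007; v² = 3.61.
t = (1007 − 0.12)/3.61 = 279 days (vs. the pure-advection estimate x/v = 279 d).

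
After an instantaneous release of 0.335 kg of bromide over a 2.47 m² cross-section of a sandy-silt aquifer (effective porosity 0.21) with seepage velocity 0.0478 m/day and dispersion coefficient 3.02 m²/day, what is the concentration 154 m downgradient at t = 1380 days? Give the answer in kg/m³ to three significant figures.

0.00177 kg/m³

For an instantaneous plane source, C(x,t) = M/(n_e·A·√(4πDt)) · exp(−(x−vt)²/(4Dt)), with n_e·A the pore (flow) area.
Plume center vt = 0.0478 × 1380 = 65.964 m, so the well at 154 m is 88.036 m downgradient of the peak.
√(4πDt) = 228.8 m, giving peak height M/(n_e·A·√(4πDt)) = 0.335/(0.21 × 2.47 × 228.8) = 0.002823 kg/m³.
(x−vt)²/(4Dt) = (88.036)²/(4 × 3.02 × 1380) = 0.4649; exp(−0.4649) = 0.6282.
C = 0.002823 × 0.6282 = 0.00177 kg/m³.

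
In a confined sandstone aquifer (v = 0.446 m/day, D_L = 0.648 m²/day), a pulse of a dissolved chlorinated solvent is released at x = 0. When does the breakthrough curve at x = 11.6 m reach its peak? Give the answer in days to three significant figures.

For the 1D instantaneous-source solution, setting ∂C/∂t = 0 at fixed x gives v²t² + 2Dt − x² = 0, so t = (√(D² + v²x²) − D)/v².
√(D² + v²x²) = √(0.648² + 0.446² × 11.6²) = 5.214; v² = 0.198916.
t = (5.214 − 0.648)/0.198916 = 23.0 days (vs. the pure-advection estimate x/v = 26.0 d).

23.0 days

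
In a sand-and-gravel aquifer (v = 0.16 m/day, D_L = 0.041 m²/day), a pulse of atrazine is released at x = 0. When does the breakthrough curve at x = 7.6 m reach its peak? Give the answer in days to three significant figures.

45.9 days

For the 1D instantaneous-source solution, setting ∂C/∂t = 0 at fixed x gives v²t² + 2Dt − x² = 0, so t = (√(D² + v²x²) − D)/v².
√(D² + v²x²) = √(0.041² + 0.16² × 7.6²) = 1.217; v² = 0.0256.
t = (1.217 − 0.041)/0.0256 = 45.9 days (vs. the pure-advection estimate x/v = 47.5 d).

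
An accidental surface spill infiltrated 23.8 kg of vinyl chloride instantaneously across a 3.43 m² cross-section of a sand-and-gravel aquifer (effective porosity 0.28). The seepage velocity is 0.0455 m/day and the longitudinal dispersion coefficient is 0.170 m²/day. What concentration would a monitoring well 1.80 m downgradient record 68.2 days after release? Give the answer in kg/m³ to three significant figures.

For an instantaneous plane source, C(x,t) = M/(n_e·A·√(4πDt)) · exp(−(x−vt)²/(4Dt)), with n_e·A the pore (flow) area.
Plume center vt = 0.0455 × 68.2 = 3.1031 m, so the well at 1.80 m is 1.3031 m upgradient of the peak.
√(4πDt) = 12.07 m, giving peak height M/(n_e·A·√(4πDt)) = 23.8/(0.28 × 3.43 × 12.07) = 2.053 kg/m³.
(x−vt)²/(4Dt) = (-1.3031)²/(4 × 0.170 × 68.2) = 0.03662; exp(−0.03662) = 0.9640.
C = 2.053 × 0.9640 = 1.98 kg/m³.

1.98 kg/m³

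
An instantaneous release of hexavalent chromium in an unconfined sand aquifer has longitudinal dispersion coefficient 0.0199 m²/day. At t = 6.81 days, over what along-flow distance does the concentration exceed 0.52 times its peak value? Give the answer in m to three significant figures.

The plume is Gaussian with σ = √(2Dt) = √(2 × 0.0199 × 6.81) = 0.5206 m.
C/C_peak = exp(−Δx²/(2σ²)) = 0.52 ⇒ Δx = σ·√(−2 ln 0.52) = 0.5206 × 1.144 = 0.5956 m.
Width = 2Δx = 1.19 m.

1.19 m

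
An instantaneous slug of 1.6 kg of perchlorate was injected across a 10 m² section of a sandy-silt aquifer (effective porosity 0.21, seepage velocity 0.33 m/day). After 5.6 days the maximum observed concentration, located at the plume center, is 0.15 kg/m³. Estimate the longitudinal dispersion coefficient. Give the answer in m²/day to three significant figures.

At the plume center C_max = M/(n_e·A·√(4πDt)), so D = M²/(4πt·(n_e·A·C_max)²).
n_e·A·C_max = 0.21 × 10 × 0.15 = 0.3150 kg/m.
D = 1.6²/(4π × 5.6 × 0.3150²) = 0.367 m²/day.

0.367 m²/day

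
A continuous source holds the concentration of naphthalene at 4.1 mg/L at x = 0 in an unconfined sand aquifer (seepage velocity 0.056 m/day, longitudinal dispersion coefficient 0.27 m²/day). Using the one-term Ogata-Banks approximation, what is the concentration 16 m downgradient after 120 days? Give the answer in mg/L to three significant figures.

0.510 mg/L

For a continuous step input, C/C₀ ≈ ½·erfc((x−vt)/(2√(Dt))).
vt = 0.056 × 120 = 6.72 m and 2√(Dt) = 2√(0.27 × 120) = 11.38 m.
Argument (x−vt)/(2√(Dt)) = (16 − 6.72)/11.38 = 0.8155; ½·erfc(0.8155) = 0.1244.
C = 4.1 × 0.1244 = 0.510 mg/L.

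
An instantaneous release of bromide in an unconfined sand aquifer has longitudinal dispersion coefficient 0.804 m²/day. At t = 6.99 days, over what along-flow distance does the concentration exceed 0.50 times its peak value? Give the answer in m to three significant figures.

The plume is Gaussian with σ = √(2Dt) = √(2 × 0.804 × 6.99) = 3.353 m.
C/C_peak = exp(−Δx²/(2σ²)) = 0.50 ⇒ Δx = σ·√(−2 ln 0.50) = 3.353 × 1.177 = 3.946 m.
Width = 2Δx = 7.89 m.

7.89 m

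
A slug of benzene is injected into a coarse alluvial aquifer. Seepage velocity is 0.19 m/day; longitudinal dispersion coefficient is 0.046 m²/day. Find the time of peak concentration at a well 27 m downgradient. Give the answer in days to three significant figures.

141 days

For the 1D instantaneous-source solution, setting ∂C/∂t = 0 at fixed x gives v²t² + 2Dt − x² = 0, so t = (√(D² + v²x²) − D)/v².
√(D² + v²x²) = √(0.046² + 0.19² × 27²) = 5.130; v² = 0.0361.
t = (5.130 − 0.046)/0.0361 = 141 days (vs. the pure-advection estimate x/v = 142 d).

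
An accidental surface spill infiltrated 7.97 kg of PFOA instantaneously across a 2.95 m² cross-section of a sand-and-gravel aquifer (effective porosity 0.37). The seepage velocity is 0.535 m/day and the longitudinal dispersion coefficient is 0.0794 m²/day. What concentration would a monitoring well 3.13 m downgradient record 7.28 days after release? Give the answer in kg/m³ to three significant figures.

For an instantaneous plane source, C(x,t) = M/(n_e·A·√(4πDt)) · exp(−(x−vt)²/(4Dt)), with n_e·A the pore (flow) area.
Plume center vt = 0.535 × 7.28 = 3.8948 m, so the well at 3.13 m is 0.7648 m upgradient of the peak.
√(4πDt) = 2.695 m, giving peak height M/(n_e·A·√(4πDt)) = 7.97/(0.37 × 2.95 × 2.695) = 2.709 kg/m³.
(x−vt)²/(4Dt) = (-0.7648)²/(4 × 0.0794 × 7.28) = 0.2530; exp(−0.2530) = 0.7765.
C = 2.709 × 0.7765 = 2.10 kg/m³.

2.10 kg/m³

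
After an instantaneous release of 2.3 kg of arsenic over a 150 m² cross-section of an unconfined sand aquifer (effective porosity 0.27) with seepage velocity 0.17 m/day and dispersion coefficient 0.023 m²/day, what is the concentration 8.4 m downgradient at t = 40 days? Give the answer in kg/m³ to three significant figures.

For an instantaneous plane source, C(x,t) = M/(n_e·A·√(4πDt)) · exp(−(x−vt)²/(4Dt)), with n_e·A the pore (flow) area.
Plume center vt = 0.17 × 40 = 6.8 m, so the well at 8.4 m is 1.6 m downgradient of the peak.
√(4πDt) = 3.400 m, giving peak height M/(n_e·A·√(4πDt)) = 2.3/(0.27 × 150 × 3.400) = 0.01670 kg/m³.
(x−vt)²/(4Dt) = (1.6)²/(4 × 0.023 × 40) = 0.6957; exp(−0.6957) = 0.4987.
C = 0.01670 × 0.4987 = 0.00833 kg/m³.

0.00833 kg/m³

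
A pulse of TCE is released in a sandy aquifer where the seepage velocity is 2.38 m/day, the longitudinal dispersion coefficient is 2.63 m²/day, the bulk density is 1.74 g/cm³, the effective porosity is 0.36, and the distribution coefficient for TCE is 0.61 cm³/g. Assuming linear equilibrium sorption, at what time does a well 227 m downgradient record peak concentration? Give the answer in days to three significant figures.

Retardation factor R = 1 + ρ_b·K_d/n = 1 + 1.74 × 0.61/0.36 = 3.948.
Sorption retards both mechanisms: v_R = v/R = 0.6028 m/day, D_R = D/R = 0.6662 m²/day.
Peak time from v_R²t² + 2D_R t − x² = 0: t = (√(D_R² + v_R²x²) − D_R)/v_R².
√(D_R² + v_R²x²) = √(0.6662² + 0.6028² × 227²) = 136.8; v_R² = 0.3634.
t = (136.8 − 0.6662)/0.3634 = 375 days.

375 days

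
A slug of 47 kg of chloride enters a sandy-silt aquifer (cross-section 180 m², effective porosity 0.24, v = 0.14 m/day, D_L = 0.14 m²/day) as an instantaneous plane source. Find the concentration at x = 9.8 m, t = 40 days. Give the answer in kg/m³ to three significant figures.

0.0590 kg/m³

For an instantaneous plane source, C(x,t) = M/(n_e·A·√(4πDt)) · exp(−(x−vt)²/(4Dt)), with n_e·A the pore (flow) area.
Plume center vt = 0.14 × 40 = 5.6 m, so the well at 9.8 m is 4.2 m downgradient of the peak.
√(4πDt) = 8.389 m, giving peak height M/(n_e·A·√(4πDt)) = 47/(0.24 × 180 × 8.389) = 0.1297 kg/m³.
(x−vt)²/(4Dt) = (4.2)²/(4 × 0.14 × 40) = 0.7875; exp(−0.7875) = 0.4550.
C = 0.1297 × 0.4550 = 0.0590 kg/m³.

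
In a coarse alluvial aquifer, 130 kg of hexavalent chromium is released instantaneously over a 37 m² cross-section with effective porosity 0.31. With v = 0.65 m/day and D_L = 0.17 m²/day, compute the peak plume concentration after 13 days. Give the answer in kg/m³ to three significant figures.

2.15 kg/m³

The peak of an instantaneous 1D plume sits at x = vt; there the Gaussian factor is 1 and C_max = M/(n_e·A·√(4πDt)), where n_e·A is the pore area the mass is dissolved in.
√(4πDt) = √(4π × 0.17 × 13) = 5.270 m, so C_max = 130/(0.31 × 37 × 5.270) = 2.15 kg/m³.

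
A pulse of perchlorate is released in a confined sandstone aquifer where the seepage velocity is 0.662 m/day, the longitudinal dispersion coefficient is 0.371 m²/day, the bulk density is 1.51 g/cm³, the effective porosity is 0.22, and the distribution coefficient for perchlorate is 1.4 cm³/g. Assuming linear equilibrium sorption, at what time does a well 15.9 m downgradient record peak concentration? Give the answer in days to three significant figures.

246 days

Retardation factor R = 1 + ρ_b·K_d/n = 1 + 1.51 × 1.4/0.22 = 10.61.
Sorption retards both mechanisms: v_R = v/R = 0.06239 m/day, D_R = D/R = 0.03497 m²/day.
Peak time from v_R²t² + 2D_R t − x² = 0: t = (√(D_R² + v_R²x²) − D_R)/v_R².
√(D_R² + v_R²x²) = √(0.03497² + 0.06239² × 15.9²) = 0.9926; v_R² = 0.003893.
t = (0.9926 − 0.03497)/0.003893 = 246 days.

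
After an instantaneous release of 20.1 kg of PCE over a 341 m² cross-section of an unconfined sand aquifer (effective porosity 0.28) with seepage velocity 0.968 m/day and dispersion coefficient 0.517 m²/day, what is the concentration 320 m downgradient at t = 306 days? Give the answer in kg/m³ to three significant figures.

For an instantaneous plane source, C(x,t) = M/(n_e·A·√(4πDt)) · exp(−(x−vt)²/(4Dt)), with n_e·A the pore (flow) area.
Plume center vt = 0.968 × 306 = 296.208 m, so the well at 320 m is 23.792 m downgradient of the peak.
√(4πDt) = 44.59 m, giving peak height M/(n_e·A·√(4πDt)) = 20.1/(0.28 × 341 × 44.59) = 0.004721 kg/m³.
(x−vt)²/(4Dt) = (23.792)²/(4 × 0.517 × 306) = 0.8945; exp(−0.8945) = 0.4088.
C = 0.004721 × 0.4088 = 0.00193 kg/m³.

0.00193 kg/m³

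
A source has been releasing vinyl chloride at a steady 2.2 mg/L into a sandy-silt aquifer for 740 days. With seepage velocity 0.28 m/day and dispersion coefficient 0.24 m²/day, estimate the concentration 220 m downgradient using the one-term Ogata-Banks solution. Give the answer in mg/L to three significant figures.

0.547 mg/L

For a continuous step input, C/C₀ ≈ ½·erfc((x−vt)/(2√(Dt))).
vt = 0.28 × 740 = 207.2 m and 2√(Dt) = 2√(0.24 × 740) = 26.65 m.
Argument (x−vt)/(2√(Dt)) = (220 − 207.2)/26.65 = 0.4803; ½·erfc(0.4803) = 0.2485.
C = 2.2 × 0.2485 = 0.547 mg/L.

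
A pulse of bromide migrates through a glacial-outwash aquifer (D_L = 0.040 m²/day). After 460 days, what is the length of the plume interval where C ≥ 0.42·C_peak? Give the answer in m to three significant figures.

The plume is Gaussian with σ = √(2Dt) = √(2 × 0.040 × 460) = 6.066 m.
C/C_peak = exp(−Δx²/(2σ²)) = 0.42 ⇒ Δx = σ·√(−2 ln 0.42) = 6.066 × 1.317 = 7.989 m.
Width = 2Δx = 16.0 m.

16.0 m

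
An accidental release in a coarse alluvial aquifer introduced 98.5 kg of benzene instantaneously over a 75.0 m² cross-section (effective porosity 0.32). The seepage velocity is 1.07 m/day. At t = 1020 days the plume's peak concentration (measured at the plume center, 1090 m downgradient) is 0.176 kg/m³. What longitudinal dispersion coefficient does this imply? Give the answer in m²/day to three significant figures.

0.0424 m²/day

At the plume center C_max = M/(n_e·A·√(4πDt)), so D = M²/(4πt·(n_e·A·C_max)²).
n_e·A·C_max = 0.32 × 75.0 × 0.176 = 4.224 kg/m.
D = 98.5²/(4π × 1020 × 4.224²) = 0.0424 m²/day.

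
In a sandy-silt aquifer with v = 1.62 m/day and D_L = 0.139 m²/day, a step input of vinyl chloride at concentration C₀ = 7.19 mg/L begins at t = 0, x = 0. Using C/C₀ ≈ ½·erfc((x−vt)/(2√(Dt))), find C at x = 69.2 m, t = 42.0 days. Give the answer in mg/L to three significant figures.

For a continuous step input, C/C₀ ≈ ½·erfc((x−vt)/(2√(Dt))).
vt = 1.62 × 42.0 = 68.04 m and 2√(Dt) = 2√(0.139 × 42.0) = 4.832 m.
Argument (x−vt)/(2√(Dt)) = (69.2 − 68.04)/4.832 = 0.2401; ½·erfc(0.2401) = 0.3671.
C = 7.19 × 0.3671 = 2.64 mg/L.

2.64 mg/L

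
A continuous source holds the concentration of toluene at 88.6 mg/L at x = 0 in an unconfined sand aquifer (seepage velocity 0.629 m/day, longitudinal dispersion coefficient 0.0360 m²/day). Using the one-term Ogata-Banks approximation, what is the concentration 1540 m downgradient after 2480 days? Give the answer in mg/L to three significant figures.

82.6 mg/L

For a continuous step input, C/C₀ ≈ ½·erfc((x−vt)/(2√(Dt))).
vt = 0.629 × 2480 = 1559.92 m and 2√(Dt) = 2√(0.0360 × 2480) = 18.90 m.
Argument (x−vt)/(2√(Dt)) = (1540 − 1559.92)/18.90 = -1.054; ½·erfc(-1.054) = 0.9320.
C = 88.6 × 0.9320 = 82.6 mg/L.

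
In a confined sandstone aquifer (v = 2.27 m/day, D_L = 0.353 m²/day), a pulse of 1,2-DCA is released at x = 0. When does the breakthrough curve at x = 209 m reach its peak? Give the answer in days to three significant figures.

92.0 days

For the 1D instantaneous-source solution, setting ∂C/∂t = 0 at fixed x gives v²t² + 2Dt − x² = 0, so t = (√(D² + v²x²) − D)/v².
√(D² + v²x²) = √(0.353² + 2.27² × 209²) = 474.4; v² = 5.1529.
t = (474.4 − 0.353)/5.1529 = 92.0 days (vs. the pure-advection estimate x/v = 92.1 d).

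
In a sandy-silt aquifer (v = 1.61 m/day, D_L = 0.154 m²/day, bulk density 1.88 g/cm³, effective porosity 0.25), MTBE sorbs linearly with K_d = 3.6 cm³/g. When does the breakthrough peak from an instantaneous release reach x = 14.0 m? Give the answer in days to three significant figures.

Retardation factor R = 1 + ρ_b·K_d/n = 1 + 1.88 × 3.6/0.25 = 28.07.
Sorption retards both mechanisms: v_R = v/R = 0.05736 m/day, D_R = D/R = 0.005486 m²/day.
Peak time from v_R²t² + 2D_R t − x² = 0: t = (√(D_R² + v_R²x²) − D_R)/v_R².
√(D_R² + v_R²x²) = √(0.005486² + 0.05736² × 14.0²) = 0.8031; v_R² = 0.003290.
t = (0.8031 − 0.005486)/0.003290 = 242 days.

242 days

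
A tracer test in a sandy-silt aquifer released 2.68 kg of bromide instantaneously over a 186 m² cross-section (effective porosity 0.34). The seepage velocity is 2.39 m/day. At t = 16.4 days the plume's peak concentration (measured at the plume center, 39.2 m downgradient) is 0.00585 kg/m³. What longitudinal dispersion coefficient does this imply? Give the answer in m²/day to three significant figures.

At the plume center C_max = M/(n_e·A·√(4πDt)), so D = M²/(4πt·(n_e·A·C_max)²).
n_e·A·C_max = 0.34 × 186 × 0.00585 = 0.3700 kg/m.
D = 2.68²/(4π × 16.4 × 0.3700²) = 0.255 m²/day.

0.255 m²/day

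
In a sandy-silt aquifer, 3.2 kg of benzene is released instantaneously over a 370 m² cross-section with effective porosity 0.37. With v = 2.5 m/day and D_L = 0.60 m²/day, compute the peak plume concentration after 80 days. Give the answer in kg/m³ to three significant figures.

0.000952 kg/m³

The peak of an instantaneous 1D plume sits at x = vt; there the Gaussian factor is 1 and C_max = M/(n_e·A·√(4πDt)), where n_e·A is the pore area the mass is dissolved in.
√(4πDt) = √(4π × 0.60 × 80) = 24.56 m, so C_max = 3.2/(0.37 × 370 × 24.56) = 0.000952 kg/m³.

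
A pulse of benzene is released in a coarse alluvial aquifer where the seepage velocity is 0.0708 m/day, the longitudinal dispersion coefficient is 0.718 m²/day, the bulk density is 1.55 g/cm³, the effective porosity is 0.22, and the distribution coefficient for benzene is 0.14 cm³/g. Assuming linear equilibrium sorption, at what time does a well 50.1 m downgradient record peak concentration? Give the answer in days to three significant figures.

1150 days

Retardation factor R = 1 + ρ_b·K_d/n = 1 + 1.55 × 0.14/0.22 = 1.986.
Sorption retards both mechanisms: v_R = v/R = 0.03565 m/day, D_R = D/R = 0.3615 m²/day.
Peak time from v_R²t² + 2D_R t − x² = 0: t = (√(D_R² + v_R²x²) − D_R)/v_R².
√(D_R² + v_R²x²) = √(0.3615² + 0.03565² × 50.1²) = 1.822; v_R² = 0.001271.
t = (1.822 − 0.3615)/0.001271 = 1150 days.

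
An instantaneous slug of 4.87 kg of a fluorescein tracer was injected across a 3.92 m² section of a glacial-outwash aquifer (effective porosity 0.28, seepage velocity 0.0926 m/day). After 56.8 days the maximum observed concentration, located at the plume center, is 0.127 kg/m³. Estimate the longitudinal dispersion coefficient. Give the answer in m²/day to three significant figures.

1.71 m²/day

At the plume center C_max = M/(n_e·A·√(4πDt)), so D = M²/(4πt·(n_e·A·C_max)²).
n_e·A·C_max = 0.28 × 3.92 × 0.127 = 0.1394 kg/m.
D = 4.87²/(4π × 56.8 × 0.1394²) = 1.71 m²/day.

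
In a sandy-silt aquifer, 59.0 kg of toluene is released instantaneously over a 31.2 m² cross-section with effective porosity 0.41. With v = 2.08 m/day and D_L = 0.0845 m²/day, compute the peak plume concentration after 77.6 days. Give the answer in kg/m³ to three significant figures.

0.508 kg/m³

The peak of an instantaneous 1D plume sits at x = vt; there the Gaussian factor is 1 and C_max = M/(n_e·A·√(4πDt)), where n_e·A is the pore area the mass is dissolved in.
√(4πDt) = √(4π × 0.0845 × 77.6) = 9.077 m, so C_max = 59.0/(0.41 × 31.2 × 9.077) = 0.508 kg/m³.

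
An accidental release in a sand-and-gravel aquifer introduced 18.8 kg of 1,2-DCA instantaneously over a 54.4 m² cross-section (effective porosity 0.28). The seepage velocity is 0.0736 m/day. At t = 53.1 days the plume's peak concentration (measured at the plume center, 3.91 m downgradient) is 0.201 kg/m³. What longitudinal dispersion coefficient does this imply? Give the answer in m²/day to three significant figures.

0.0565 m²/day

At the plume center C_max = M/(n_e·A·√(4πDt)), so D = M²/(4πt·(n_e·A·C_max)²).
n_e·A·C_max = 0.28 × 54.4 × 0.201 = 3.062 kg/m.
D = 18.8²/(4π × 53.1 × 3.062²) = 0.0565 m²/day.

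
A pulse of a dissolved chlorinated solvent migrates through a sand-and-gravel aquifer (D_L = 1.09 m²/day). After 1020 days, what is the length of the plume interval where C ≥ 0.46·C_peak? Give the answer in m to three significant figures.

The plume is Gaussian with σ = √(2Dt) = √(2 × 1.09 × 1020) = 47.16 m.
C/C_peak = exp(−Δx²/(2σ²)) = 0.46 ⇒ Δx = σ·√(−2 ln 0.46) = 47.16 × 1.246 = 58.76 m.
Width = 2Δx = 118 m.

118 m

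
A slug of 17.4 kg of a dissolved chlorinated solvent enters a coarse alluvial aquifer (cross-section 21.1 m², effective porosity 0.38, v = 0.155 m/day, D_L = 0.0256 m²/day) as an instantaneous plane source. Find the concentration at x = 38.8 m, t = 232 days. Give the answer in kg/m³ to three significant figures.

0.179 kg/m³

For an instantaneous plane source, C(x,t) = M/(n_e·A·√(4πDt)) · exp(−(x−vt)²/(4Dt)), with n_e·A the pore (flow) area.
Plume center vt = 0.155 × 232 = 35.96 m, so the well at 38.8 m is 2.84 m downgradient of the peak.
√(4πDt) = 8.639 m, giving peak height M/(n_e·A·√(4πDt)) = 17.4/(0.38 × 21.1 × 8.639) = 0.2512 kg/m³.
(x−vt)²/(4Dt) = (2.84)²/(4 × 0.0256 × 232) = 0.3395; exp(−0.3395) = 0.7121.
C = 0.2512 × 0.7121 = 0.179 kg/m³.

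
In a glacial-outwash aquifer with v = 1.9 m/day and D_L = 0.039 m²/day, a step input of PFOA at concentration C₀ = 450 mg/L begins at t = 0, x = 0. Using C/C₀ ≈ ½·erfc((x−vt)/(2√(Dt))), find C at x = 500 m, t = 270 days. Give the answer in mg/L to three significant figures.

For a continuous step input, C/C₀ ≈ ½·erfc((x−vt)/(2√(Dt))).
vt = 1.9 × 270 = 513 m and 2√(Dt) = 2√(0.039 × 270) = 6.490 m.
Argument (x−vt)/(2√(Dt)) = (500 − 513)/6.490 = -2.003; ½·erfc(-2.003) = 0.9977.
C = 450 × 0.9977 = 449 mg/L.

449 mg/L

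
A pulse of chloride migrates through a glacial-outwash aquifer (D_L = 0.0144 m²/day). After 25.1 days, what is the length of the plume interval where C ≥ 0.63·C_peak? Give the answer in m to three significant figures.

The plume is Gaussian with σ = √(2Dt) = √(2 × 0.0144 × 25.1) = 0.8502 m.
C/C_peak = exp(−Δx²/(2σ²)) = 0.63 ⇒ Δx = σ·√(−2 ln 0.63) = 0.8502 × 0.9613 = 0.8173 m.
Width = 2Δx = 1.63 m.

1.63 m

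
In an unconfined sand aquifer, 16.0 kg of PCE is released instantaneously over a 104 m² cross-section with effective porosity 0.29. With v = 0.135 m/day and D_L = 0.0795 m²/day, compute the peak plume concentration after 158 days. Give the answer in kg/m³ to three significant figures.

0.0422 kg/m³

The peak of an instantaneous 1D plume sits at x = vt; there the Gaussian factor is 1 and C_max = M/(n_e·A·√(4πDt)), where n_e·A is the pore area the mass is dissolved in.
√(4πDt) = √(4π × 0.0795 × 158) = 12.56 m, so C_max = 16.0/(0.29 × 104 × 12.56) = 0.0422 kg/m³.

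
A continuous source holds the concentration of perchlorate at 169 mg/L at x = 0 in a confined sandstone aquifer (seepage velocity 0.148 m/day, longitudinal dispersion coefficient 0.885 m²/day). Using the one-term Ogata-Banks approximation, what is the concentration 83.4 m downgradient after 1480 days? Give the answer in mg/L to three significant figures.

168 mg/L

For a continuous step input, C/C₀ ≈ ½·erfc((x−vt)/(2√(Dt))).
vt = 0.148 × 1480 = 219.04 m and 2√(Dt) = 2√(0.885 × 1480) = 72.38 m.
Argument (x−vt)/(2√(Dt)) = (83.4 − 219.04)/72.38 = -1.874; ½·erfc(-1.874) = 0.9960.
C = 169 × 0.9960 = 168 mg/L.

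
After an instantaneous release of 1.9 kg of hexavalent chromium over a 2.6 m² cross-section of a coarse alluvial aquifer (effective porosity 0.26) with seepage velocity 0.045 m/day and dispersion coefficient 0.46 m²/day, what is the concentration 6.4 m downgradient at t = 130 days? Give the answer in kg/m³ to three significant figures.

For an instantaneous plane source, C(x,t) = M/(n_e·A·√(4πDt)) · exp(−(x−vt)²/(4Dt)), with n_e·A the pore (flow) area.
Plume center vt = 0.045 × 130 = 5.85 m, so the well at 6.4 m is 0.55 m downgradient of the peak.
√(4πDt) = 27.41 m, giving peak height M/(n_e·A·√(4πDt)) = 1.9/(0.26 × 2.6 × 27.41) = 0.1025 kg/m³.
(x−vt)²/(4Dt) = (0.55)²/(4 × 0.46 × 130) = 0.001265; exp(−0.001265) = 0.9987.
C = 0.1025 × 0.9987 = 0.102 kg/m³.

0.102 kg/m³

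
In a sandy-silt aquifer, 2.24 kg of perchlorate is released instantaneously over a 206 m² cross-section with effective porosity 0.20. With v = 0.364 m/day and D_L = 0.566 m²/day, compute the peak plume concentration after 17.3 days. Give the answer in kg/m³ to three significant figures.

0.00490 kg/m³

The peak of an instantaneous 1D plume sits at x = vt; there the Gaussian factor is 1 and C_max = M/(n_e·A·√(4πDt)), where n_e·A is the pore area the mass is dissolved in.
√(4πDt) = √(4π × 0.566 × 17.3) = 11.09 m, so C_max = 2.24/(0.20 × 206 × 11.09) = 0.00490 kg/m³.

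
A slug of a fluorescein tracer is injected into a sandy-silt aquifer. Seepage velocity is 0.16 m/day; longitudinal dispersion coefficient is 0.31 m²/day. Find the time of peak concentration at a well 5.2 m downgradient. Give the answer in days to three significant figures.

22.6 days

For the 1D instantaneous-source solution, setting ∂C/∂t = 0 at fixed x gives v²t² + 2Dt − x² = 0, so t = (√(D² + v²x²) − D)/v².
√(D² + v²x²) = √(0.31² + 0.16² × 5.2²) = 0.8879; v² = 0.0256.
t = (0.8879 − 0.31)/0.0256 = 22.6 days (vs. the pure-advection estimate x/v = 32.5 d).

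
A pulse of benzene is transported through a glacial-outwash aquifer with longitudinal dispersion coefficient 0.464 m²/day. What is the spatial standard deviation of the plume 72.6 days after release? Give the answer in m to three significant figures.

Dispersive spreading gives a Gaussian with σ² = 2Dt; advection only shifts the center.
σ = √(2 × 0.464 × 72.6) = 8.21 m.

8.21 m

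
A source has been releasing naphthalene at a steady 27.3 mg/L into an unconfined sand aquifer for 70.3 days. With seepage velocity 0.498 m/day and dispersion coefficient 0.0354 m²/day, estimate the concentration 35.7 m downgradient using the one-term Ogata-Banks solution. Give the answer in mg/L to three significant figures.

For a continuous step input, C/C₀ ≈ ½·erfc((x−vt)/(2√(Dt))).
vt = 0.498 × 70.3 = 35.0094 m and 2√(Dt) = 2√(0.0354 × 70.3) = 3.155 m.
Argument (x−vt)/(2√(Dt)) = (35.7 − 35.0094)/3.155 = 0.2189; ½·erfc(0.2189) = 0.3784.
C = 27.3 × 0.3784 = 10.3 mg/L.

10.3 mg/L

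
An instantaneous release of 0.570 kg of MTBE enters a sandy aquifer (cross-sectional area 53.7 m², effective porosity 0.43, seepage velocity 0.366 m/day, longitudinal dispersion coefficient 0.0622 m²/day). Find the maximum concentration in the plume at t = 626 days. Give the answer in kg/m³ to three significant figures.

The peak of an instantaneous 1D plume sits at x = vt; there the Gaussian factor is 1 and C_max = M/(n_e·A·√(4πDt)), where n_e·A is the pore area the mass is dissolved in.
√(4πDt) = √(4π × 0.0622 × 626) = 22.12 m, so C_max = 0.570/(0.43 × 53.7 × 22.12) = 0.00112 kg/m³.

0.00112 kg/m³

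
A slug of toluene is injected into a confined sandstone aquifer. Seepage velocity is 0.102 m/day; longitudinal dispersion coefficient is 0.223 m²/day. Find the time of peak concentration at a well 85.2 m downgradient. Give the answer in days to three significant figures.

814 days

For the 1D instantaneous-source solution, setting ∂C/∂t = 0 at fixed x gives v²t² + 2Dt − x² = 0, so t = (√(D² + v²x²) − D)/v².
√(D² + v²x²) = √(0.223² + 0.102² × 85.2²) = 8.693; v² = 0.010404.
t = (8.693 − 0.223)/0.010404 = 814 days (vs. the pure-advection estimate x/v = 835 d).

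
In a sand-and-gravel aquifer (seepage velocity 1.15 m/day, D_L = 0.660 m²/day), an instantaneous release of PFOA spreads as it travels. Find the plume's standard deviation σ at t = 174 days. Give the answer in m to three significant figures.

Dispersive spreading gives a Gaussian with σ² = 2Dt; advection only shifts the center.
σ = √(2 × 0.660 × 174) = 15.2 m.

15.2 m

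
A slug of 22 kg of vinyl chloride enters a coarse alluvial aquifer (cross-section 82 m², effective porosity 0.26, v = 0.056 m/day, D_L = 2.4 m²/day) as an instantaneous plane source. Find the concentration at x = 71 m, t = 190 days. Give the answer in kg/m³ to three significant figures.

For an instantaneous plane source, C(x,t) = M/(n_e·A·√(4πDt)) · exp(−(x−vt)²/(4Dt)), with n_e·A the pore (flow) area.
Plume center vt = 0.056 × 190 = 10.64 m, so the well at 71 m is 60.36 m downgradient of the peak.
√(4πDt) = 75.70 m, giving peak height M/(n_e·A·√(4πDt)) = 22/(0.26 × 82 × 75.70) = 0.01363 kg/m³.
(x−vt)²/(4Dt) = (60.36)²/(4 × 2.4 × 190) = 1.997; exp(−1.997) = 0.1357.
C = 0.01363 × 0.1357 = 0.00185 kg/m³.

0.00185 kg/m³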